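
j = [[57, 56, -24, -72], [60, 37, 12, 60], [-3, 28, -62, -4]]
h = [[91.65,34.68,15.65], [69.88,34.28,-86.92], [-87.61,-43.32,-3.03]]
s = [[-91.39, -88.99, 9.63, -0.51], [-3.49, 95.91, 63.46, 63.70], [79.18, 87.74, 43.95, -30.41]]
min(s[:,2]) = 9.63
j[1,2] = 12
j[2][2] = -62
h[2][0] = -87.61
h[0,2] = 15.65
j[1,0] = 60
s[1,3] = 63.7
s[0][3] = -0.51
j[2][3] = -4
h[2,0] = -87.61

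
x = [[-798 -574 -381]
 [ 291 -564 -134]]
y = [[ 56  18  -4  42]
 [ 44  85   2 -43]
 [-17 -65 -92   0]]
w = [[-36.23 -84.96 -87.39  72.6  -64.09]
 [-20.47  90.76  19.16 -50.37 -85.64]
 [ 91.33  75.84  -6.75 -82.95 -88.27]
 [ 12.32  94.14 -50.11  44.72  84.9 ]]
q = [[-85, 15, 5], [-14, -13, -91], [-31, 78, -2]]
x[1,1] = -564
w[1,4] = -85.64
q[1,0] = -14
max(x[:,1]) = -564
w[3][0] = 12.32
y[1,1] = 85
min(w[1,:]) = -85.64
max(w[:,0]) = 91.33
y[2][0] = -17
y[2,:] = [-17, -65, -92, 0]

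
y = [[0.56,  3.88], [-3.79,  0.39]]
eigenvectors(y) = [[(0.71+0j), (0.71-0j)], [-0.02+0.70j, -0.02-0.70j]]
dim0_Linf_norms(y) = [3.79, 3.88]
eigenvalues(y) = [(0.48+3.83j), (0.48-3.83j)]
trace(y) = 0.95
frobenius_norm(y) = 5.47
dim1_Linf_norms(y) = [3.88, 3.79]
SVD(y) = [[0.89, -0.46], [-0.46, -0.89]] @ diag([3.960481514928196, 3.7681276743114824]) @ [[0.57, 0.82], [0.82, -0.57]]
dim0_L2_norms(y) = [3.83, 3.9]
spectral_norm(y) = 3.96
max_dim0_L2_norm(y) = 3.9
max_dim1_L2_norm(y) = 3.92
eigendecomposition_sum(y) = [[0.28+1.91j, (1.94-0.24j)], [(-1.89+0.23j), 0.19+1.92j]] + [[0.28-1.91j, (1.94+0.24j)],[(-1.89-0.23j), (0.19-1.92j)]]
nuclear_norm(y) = 7.73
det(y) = 14.92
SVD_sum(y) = [[1.99, 2.89],[-1.04, -1.51]] + [[-1.43, 0.99],[-2.75, 1.90]]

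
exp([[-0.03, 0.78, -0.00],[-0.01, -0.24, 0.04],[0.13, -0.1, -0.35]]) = [[0.97, 0.68, 0.01], [-0.01, 0.78, 0.03], [0.11, -0.03, 0.7]]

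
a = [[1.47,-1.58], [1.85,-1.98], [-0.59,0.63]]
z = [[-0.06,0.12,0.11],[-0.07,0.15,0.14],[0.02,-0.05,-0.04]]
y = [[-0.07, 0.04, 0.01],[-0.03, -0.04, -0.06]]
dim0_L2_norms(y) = [0.08, 0.06, 0.06]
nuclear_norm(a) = 3.57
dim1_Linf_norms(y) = [0.07, 0.06]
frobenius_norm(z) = 0.29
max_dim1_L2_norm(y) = 0.08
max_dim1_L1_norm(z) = 0.36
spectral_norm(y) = 0.08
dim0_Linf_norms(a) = [1.85, 1.98]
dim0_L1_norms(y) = [0.1, 0.08, 0.07]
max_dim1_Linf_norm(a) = 1.98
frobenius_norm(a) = 3.57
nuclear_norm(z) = 0.29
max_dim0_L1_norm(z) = 0.32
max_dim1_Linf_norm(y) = 0.07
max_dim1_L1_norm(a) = 3.83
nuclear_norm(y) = 0.16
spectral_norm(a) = 3.57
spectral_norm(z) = 0.29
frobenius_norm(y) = 0.11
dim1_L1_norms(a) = [3.05, 3.83, 1.22]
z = a @ y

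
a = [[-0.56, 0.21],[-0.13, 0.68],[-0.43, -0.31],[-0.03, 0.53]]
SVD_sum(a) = [[-0.07,  0.32], [-0.15,  0.67], [0.05,  -0.20], [-0.12,  0.51]] + [[-0.49, -0.11],  [0.02, 0.01],  [-0.48, -0.11],  [0.09, 0.02]]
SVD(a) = [[-0.35, 0.71], [-0.73, -0.04], [0.22, 0.69], [-0.55, -0.13]] @ diag([0.9506629529093532, 0.7043010364649971]) @ [[0.22, -0.97], [-0.97, -0.22]]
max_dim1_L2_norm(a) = 0.69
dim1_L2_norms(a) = [0.6, 0.69, 0.53, 0.53]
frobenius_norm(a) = 1.18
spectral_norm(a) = 0.95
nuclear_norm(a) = 1.65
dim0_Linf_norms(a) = [0.56, 0.68]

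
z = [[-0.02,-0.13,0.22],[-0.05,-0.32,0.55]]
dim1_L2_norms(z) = [0.26, 0.64]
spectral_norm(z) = 0.69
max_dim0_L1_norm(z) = 0.77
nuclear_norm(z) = 0.69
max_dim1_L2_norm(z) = 0.64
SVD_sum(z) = [[-0.02, -0.13, 0.22], [-0.05, -0.32, 0.55]] + [[0.0, -0.00, -0.00], [-0.00, 0.00, 0.0]]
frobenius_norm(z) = 0.69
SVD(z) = [[-0.37, -0.93], [-0.93, 0.37]] @ diag([0.6878207769833269, 0.0016058487016967409]) @ [[0.08, 0.50, -0.86],[-0.05, 0.86, 0.5]]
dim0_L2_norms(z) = [0.05, 0.35, 0.59]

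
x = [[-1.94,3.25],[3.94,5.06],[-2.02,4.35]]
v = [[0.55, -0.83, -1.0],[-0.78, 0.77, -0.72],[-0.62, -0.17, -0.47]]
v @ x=[[-2.32, -6.76],[6.00, -1.77],[1.48, -4.92]]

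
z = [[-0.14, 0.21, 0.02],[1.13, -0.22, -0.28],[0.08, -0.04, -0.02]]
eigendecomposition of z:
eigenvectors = [[0.36,-0.42,0.25], [-0.93,-0.91,0.07], [-0.10,0.01,0.96]]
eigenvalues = [-0.69, 0.31, -0.0]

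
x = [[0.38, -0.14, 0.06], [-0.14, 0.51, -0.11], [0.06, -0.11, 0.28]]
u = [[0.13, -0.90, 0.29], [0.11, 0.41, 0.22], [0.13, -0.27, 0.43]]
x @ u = [[0.04, -0.42, 0.11], [0.02, 0.36, 0.02], [0.03, -0.17, 0.11]]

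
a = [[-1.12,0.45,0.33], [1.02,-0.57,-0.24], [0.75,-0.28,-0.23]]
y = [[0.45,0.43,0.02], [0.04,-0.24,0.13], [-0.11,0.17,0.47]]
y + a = [[-0.67, 0.88, 0.35], [1.06, -0.81, -0.11], [0.64, -0.11, 0.24]]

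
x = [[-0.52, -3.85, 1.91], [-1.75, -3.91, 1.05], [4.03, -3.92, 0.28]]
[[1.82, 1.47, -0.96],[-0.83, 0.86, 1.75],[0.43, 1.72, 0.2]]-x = [[2.34,  5.32,  -2.87], [0.92,  4.77,  0.70], [-3.6,  5.64,  -0.08]]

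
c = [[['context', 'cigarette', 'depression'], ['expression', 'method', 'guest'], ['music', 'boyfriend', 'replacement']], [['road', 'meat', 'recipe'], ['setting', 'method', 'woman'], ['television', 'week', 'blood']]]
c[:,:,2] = [['depression', 'guest', 'replacement'], ['recipe', 'woman', 'blood']]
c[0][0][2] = 'depression'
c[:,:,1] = [['cigarette', 'method', 'boyfriend'], ['meat', 'method', 'week']]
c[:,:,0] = [['context', 'expression', 'music'], ['road', 'setting', 'television']]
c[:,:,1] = [['cigarette', 'method', 'boyfriend'], ['meat', 'method', 'week']]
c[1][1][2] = 'woman'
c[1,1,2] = 'woman'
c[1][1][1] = 'method'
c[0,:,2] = ['depression', 'guest', 'replacement']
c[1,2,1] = 'week'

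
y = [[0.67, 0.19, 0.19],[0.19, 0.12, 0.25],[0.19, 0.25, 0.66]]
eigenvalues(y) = [0.97, 0.48, 0.0]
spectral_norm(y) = 0.97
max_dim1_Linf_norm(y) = 0.67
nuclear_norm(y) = 1.45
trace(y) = 1.45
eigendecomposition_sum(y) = [[0.41, 0.22, 0.43],[0.22, 0.12, 0.23],[0.43, 0.23, 0.45]] + [[0.26, -0.03, -0.24],  [-0.03, 0.00, 0.02],  [-0.24, 0.02, 0.21]] + [[0.0, -0.0, 0.00], [-0.0, 0.0, -0.00], [0.0, -0.00, 0.0]]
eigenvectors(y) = [[0.65, 0.74, 0.18], [0.34, -0.08, -0.94], [0.68, -0.67, 0.3]]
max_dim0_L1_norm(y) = 1.1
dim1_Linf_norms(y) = [0.67, 0.25, 0.66]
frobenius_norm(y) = 1.08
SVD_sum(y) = [[0.41,0.22,0.43], [0.22,0.12,0.23], [0.43,0.23,0.45]] + [[0.26, -0.03, -0.24], [-0.03, 0.0, 0.02], [-0.24, 0.02, 0.21]] + [[0.0, -0.00, 0.00], [-0.0, 0.00, -0.0], [0.00, -0.00, 0.0]]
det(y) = 0.00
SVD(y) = [[-0.65, 0.74, 0.18],[-0.34, -0.08, -0.94],[-0.68, -0.67, 0.3]] @ diag([0.9692137119183275, 0.4784551666587044, 0.0023311214229681655]) @ [[-0.65, -0.34, -0.68],[0.74, -0.08, -0.67],[0.18, -0.94, 0.3]]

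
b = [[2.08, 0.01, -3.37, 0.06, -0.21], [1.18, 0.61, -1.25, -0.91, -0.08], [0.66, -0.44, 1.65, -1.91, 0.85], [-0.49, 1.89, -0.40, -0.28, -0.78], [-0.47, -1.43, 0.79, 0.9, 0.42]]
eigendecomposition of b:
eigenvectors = [[(-0.79+0j), (-0.59+0j), (-0.59-0j), (-0.63+0j), -0.63-0.00j],[(-0.41+0j), (-0.34+0.27j), (-0.34-0.27j), (-0.15-0.14j), (-0.15+0.14j)],[(0.23+0j), -0.26+0.39j, (-0.26-0.39j), -0.42+0.02j, (-0.42-0.02j)],[-0.21+0.00j, (0.2+0.26j), (0.2-0.26j), -0.37-0.09j, (-0.37+0.09j)],[(0.34+0j), 0.11-0.35j, (0.11+0.35j), (0.38-0.32j), 0.38+0.32j]]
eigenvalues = [(3.19+0j), (0.64+2.03j), (0.64-2.03j), 0j, -0j]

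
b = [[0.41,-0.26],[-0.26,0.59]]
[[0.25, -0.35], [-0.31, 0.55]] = b @[[0.38, -0.35], [-0.35, 0.78]]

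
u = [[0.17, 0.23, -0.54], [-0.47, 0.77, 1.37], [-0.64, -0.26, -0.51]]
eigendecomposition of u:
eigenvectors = [[0.04-0.38j, 0.04+0.38j, (0.51+0j)],[0.88+0.00j, (0.88-0j), -0.47+0.00j],[(-0.09+0.26j), (-0.09-0.26j), (0.72+0j)]]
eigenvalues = [(0.61+0.61j), (0.61-0.61j), (-0.8+0j)]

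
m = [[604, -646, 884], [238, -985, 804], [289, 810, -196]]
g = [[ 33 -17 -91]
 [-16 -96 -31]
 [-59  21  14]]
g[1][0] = -16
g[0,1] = -17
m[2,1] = 810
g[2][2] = 14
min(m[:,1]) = -985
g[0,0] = 33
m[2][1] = 810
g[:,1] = [-17, -96, 21]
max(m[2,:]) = 810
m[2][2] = -196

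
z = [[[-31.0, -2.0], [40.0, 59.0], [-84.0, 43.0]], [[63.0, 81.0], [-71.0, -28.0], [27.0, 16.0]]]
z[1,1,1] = -28.0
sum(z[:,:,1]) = 169.0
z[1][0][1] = 81.0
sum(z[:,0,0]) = 32.0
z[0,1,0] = 40.0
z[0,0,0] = -31.0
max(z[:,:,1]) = 81.0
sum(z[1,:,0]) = 19.0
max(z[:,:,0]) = 63.0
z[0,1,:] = [40.0, 59.0]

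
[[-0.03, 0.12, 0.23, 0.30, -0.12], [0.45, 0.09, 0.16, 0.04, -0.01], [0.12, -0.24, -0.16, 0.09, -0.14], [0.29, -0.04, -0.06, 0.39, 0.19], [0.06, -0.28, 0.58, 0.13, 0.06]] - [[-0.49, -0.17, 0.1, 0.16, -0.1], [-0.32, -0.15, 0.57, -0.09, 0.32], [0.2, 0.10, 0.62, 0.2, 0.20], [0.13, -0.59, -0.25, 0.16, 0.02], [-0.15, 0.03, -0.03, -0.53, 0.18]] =[[0.46, 0.29, 0.13, 0.14, -0.02], [0.77, 0.24, -0.41, 0.13, -0.33], [-0.08, -0.34, -0.78, -0.11, -0.34], [0.16, 0.55, 0.19, 0.23, 0.17], [0.21, -0.31, 0.61, 0.66, -0.12]]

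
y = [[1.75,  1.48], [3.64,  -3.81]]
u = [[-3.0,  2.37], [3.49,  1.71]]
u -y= [[-4.75, 0.89], [-0.15, 5.52]]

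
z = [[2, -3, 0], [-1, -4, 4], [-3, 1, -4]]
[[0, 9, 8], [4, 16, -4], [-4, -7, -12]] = z @ [[0, 0, 4], [0, -3, 0], [1, 1, 0]]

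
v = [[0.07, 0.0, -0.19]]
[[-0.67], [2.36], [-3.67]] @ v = [[-0.05,0.0,0.13], [0.17,0.00,-0.45], [-0.26,0.0,0.7]]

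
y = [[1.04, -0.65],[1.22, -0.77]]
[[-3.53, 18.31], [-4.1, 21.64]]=y@[[-6.45, 4.89],  [-4.89, -20.35]]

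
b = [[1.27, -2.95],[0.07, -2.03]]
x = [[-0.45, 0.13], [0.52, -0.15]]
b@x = [[-2.11, 0.61], [-1.09, 0.31]]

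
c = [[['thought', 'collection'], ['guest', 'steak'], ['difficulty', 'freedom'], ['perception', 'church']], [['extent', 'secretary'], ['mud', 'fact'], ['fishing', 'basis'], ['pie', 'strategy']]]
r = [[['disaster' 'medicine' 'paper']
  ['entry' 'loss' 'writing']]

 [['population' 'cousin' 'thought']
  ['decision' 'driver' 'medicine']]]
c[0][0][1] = 'collection'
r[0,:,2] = ['paper', 'writing']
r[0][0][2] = 'paper'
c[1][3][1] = 'strategy'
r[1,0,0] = 'population'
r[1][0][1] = 'cousin'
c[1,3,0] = 'pie'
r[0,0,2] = 'paper'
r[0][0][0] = 'disaster'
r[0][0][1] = 'medicine'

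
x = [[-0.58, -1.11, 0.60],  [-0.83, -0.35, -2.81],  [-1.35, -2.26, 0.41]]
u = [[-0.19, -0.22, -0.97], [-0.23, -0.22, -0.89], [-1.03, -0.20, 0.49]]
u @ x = [[1.6, 2.48, 0.11], [1.52, 2.34, 0.12], [0.1, 0.11, 0.14]]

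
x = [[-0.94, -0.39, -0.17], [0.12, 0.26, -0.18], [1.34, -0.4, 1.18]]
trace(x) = 0.50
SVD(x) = [[-0.41, 0.82, 0.39], [-0.02, -0.44, 0.90], [0.91, 0.36, 0.20]] @ diag([1.985135581138578, 0.7656563768499955, 0.0026527507492186786]) @ [[0.81, -0.10, 0.58], [-0.44, -0.76, 0.48], [-0.39, 0.64, 0.66]]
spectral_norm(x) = 1.99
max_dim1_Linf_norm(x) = 1.34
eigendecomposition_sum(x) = [[-0.03, 0.03, -0.05], [-0.13, 0.14, -0.21], [0.64, -0.73, 1.09]] + [[-0.91, -0.42, -0.12], [0.24, 0.11, 0.03], [0.7, 0.32, 0.09]] + [[-0.0, -0.00, -0.00], [0.0, 0.00, 0.0], [0.00, 0.01, 0.0]]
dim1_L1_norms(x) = [1.5, 0.56, 2.92]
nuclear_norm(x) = 2.75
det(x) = -0.00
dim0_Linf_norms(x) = [1.34, 0.4, 1.18]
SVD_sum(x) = [[-0.66, 0.09, -0.47], [-0.03, 0.0, -0.02], [1.46, -0.19, 1.05]] + [[-0.28, -0.48, 0.30], [0.15, 0.25, -0.16], [-0.12, -0.21, 0.13]] + [[-0.00,0.00,0.00],[-0.00,0.00,0.00],[-0.0,0.0,0.0]]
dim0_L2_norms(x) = [1.64, 0.62, 1.21]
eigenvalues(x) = [1.2, -0.71, 0.0]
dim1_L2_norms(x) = [1.03, 0.34, 1.83]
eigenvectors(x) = [[-0.04, 0.78, 0.39], [-0.19, -0.21, -0.65], [0.98, -0.6, -0.66]]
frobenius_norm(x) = 2.13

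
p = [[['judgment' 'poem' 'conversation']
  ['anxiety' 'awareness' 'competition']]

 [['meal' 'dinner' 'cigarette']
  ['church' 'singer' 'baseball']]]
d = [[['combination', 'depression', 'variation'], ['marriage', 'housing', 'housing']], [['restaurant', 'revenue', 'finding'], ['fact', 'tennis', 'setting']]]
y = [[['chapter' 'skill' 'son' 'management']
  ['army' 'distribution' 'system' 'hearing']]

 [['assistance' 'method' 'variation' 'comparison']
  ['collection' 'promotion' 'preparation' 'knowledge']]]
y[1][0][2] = 'variation'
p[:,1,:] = [['anxiety', 'awareness', 'competition'], ['church', 'singer', 'baseball']]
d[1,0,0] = 'restaurant'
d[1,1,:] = ['fact', 'tennis', 'setting']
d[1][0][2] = 'finding'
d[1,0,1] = 'revenue'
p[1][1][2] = 'baseball'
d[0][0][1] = 'depression'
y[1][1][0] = 'collection'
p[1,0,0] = 'meal'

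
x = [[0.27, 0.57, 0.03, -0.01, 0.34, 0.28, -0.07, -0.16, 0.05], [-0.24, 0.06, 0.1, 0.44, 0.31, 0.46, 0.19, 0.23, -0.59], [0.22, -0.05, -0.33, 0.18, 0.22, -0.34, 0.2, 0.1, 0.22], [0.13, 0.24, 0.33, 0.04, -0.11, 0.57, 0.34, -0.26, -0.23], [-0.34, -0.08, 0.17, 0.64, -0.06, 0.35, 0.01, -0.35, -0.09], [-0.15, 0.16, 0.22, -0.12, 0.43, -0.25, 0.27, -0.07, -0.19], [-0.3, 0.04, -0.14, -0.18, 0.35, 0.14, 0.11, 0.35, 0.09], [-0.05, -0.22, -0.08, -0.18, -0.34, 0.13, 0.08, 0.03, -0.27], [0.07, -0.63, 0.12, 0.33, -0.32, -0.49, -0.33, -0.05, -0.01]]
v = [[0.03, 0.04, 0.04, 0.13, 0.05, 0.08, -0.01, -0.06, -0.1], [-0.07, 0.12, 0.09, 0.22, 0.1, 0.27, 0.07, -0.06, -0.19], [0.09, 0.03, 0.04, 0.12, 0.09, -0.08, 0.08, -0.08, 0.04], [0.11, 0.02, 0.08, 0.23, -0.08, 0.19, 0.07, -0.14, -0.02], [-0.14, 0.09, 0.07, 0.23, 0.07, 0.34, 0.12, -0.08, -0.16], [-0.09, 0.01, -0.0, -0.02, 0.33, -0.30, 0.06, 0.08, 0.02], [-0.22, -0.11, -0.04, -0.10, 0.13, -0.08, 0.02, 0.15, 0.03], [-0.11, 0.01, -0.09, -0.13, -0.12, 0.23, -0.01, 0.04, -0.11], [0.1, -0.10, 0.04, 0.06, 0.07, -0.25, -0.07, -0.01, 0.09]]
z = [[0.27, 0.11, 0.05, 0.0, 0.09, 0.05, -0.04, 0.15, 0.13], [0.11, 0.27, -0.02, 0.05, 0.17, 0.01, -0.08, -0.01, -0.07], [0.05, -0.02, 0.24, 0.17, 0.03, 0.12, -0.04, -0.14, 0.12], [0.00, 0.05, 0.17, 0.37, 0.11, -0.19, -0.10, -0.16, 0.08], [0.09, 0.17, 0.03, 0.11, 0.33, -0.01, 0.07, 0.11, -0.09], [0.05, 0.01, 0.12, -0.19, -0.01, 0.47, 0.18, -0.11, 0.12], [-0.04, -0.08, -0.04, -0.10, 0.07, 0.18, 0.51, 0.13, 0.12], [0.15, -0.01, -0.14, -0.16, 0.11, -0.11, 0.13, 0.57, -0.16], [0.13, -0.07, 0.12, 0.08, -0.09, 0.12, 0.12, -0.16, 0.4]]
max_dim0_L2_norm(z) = 0.68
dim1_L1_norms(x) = [1.78, 2.62, 1.86, 2.25, 2.09, 1.86, 1.7, 1.38, 2.35]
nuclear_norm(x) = 6.15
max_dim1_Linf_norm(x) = 0.64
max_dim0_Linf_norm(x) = 0.64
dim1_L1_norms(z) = [0.89, 0.79, 0.93, 1.23, 1.01, 1.26, 1.27, 1.54, 1.29]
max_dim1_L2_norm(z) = 0.68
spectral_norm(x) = 1.47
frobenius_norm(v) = 1.12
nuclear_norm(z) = 3.44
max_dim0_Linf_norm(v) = 0.34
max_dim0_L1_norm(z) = 1.54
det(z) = -0.00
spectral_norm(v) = 0.83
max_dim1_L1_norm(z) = 1.54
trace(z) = 3.43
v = z @ x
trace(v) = 0.34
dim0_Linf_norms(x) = [0.34, 0.63, 0.33, 0.64, 0.43, 0.57, 0.34, 0.35, 0.59]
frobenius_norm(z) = 1.50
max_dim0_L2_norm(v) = 0.67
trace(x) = -0.14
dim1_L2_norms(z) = [0.37, 0.36, 0.37, 0.51, 0.43, 0.58, 0.59, 0.68, 0.51]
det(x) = 0.00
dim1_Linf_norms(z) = [0.27, 0.27, 0.24, 0.37, 0.33, 0.47, 0.51, 0.57, 0.4]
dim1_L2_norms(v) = [0.21, 0.45, 0.23, 0.37, 0.5, 0.47, 0.35, 0.34, 0.33]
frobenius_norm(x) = 2.42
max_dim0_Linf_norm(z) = 0.57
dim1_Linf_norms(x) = [0.57, 0.59, 0.34, 0.57, 0.64, 0.43, 0.35, 0.34, 0.63]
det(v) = -0.00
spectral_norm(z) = 0.89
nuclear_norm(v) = 2.22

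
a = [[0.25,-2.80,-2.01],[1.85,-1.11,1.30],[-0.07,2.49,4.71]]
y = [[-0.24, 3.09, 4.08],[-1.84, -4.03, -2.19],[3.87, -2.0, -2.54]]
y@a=[[5.37, 7.4, 23.72], [-7.76, 4.17, -11.86], [-2.55, -14.94, -22.34]]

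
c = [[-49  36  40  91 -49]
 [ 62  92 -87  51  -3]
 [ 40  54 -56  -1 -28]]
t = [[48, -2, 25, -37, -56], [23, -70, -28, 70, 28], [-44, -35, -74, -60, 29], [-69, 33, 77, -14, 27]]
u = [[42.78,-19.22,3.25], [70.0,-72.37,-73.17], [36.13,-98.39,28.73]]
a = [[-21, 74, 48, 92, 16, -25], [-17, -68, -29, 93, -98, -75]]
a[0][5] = -25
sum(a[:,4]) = -82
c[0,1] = 36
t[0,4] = -56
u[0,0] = 42.78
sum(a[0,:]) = 184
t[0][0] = 48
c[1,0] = 62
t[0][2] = 25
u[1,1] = -72.37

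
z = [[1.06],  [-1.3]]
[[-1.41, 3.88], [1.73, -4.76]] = z @ [[-1.33, 3.66]]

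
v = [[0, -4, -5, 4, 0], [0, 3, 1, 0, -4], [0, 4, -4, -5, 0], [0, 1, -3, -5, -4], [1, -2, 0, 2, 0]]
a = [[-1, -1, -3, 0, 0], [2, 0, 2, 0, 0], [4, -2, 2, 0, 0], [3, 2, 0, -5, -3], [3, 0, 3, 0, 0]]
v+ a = [[-1, -5, -8, 4, 0], [2, 3, 3, 0, -4], [4, 2, -2, -5, 0], [3, 3, -3, -10, -7], [4, -2, 3, 2, 0]]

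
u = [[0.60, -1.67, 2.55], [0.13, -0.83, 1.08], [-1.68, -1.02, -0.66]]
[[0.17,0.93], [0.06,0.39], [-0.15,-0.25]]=u @[[-0.07, 0.15], [0.15, -0.15], [0.18, 0.23]]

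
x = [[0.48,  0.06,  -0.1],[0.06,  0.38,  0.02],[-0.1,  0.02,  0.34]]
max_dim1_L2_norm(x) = 0.49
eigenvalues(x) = [0.54, 0.27, 0.39]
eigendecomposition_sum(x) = [[0.42, 0.13, -0.19], [0.13, 0.04, -0.06], [-0.19, -0.06, 0.09]] + [[0.06,-0.05,0.1], [-0.05,0.04,-0.08], [0.10,-0.08,0.16]] + [[0.00,-0.02,-0.01], [-0.02,0.30,0.16], [-0.01,0.16,0.09]]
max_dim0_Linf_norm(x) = 0.48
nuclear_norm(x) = 1.20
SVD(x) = [[-0.87,-0.05,-0.48],[-0.27,0.88,0.4],[0.40,0.48,-0.78]] @ diag([0.54443559220205, 0.3873957072260932, 0.2681687005718569]) @ [[-0.87, -0.27, 0.40], [-0.05, 0.88, 0.48], [-0.48, 0.40, -0.78]]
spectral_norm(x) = 0.54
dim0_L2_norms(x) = [0.49, 0.39, 0.35]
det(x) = 0.06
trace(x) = 1.20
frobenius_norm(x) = 0.72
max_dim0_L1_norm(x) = 0.64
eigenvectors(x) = [[0.87, 0.48, -0.05], [0.27, -0.4, 0.88], [-0.4, 0.78, 0.48]]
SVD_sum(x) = [[0.42,  0.13,  -0.19],[0.13,  0.04,  -0.06],[-0.19,  -0.06,  0.09]] + [[0.00, -0.02, -0.01], [-0.02, 0.3, 0.16], [-0.01, 0.16, 0.09]] + [[0.06,-0.05,0.1], [-0.05,0.04,-0.08], [0.1,-0.08,0.16]]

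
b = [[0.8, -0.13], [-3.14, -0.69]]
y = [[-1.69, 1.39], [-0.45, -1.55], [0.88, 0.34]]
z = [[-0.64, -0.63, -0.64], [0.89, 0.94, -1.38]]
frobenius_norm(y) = 2.88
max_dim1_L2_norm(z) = 1.89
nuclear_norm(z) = 2.99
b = z @ y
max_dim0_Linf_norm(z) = 1.38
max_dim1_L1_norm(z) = 3.21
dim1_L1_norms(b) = [0.93, 3.83]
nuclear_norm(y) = 4.01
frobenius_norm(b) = 3.32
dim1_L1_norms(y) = [3.08, 2.0, 1.22]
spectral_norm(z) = 1.90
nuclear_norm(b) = 3.59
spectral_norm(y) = 2.35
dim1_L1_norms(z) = [1.91, 3.21]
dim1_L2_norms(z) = [1.1, 1.89]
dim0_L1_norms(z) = [1.53, 1.57, 2.02]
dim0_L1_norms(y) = [3.02, 3.28]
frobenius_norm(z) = 2.19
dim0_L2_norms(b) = [3.24, 0.7]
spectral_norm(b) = 3.30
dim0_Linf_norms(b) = [3.14, 0.69]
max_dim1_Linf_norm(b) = 3.14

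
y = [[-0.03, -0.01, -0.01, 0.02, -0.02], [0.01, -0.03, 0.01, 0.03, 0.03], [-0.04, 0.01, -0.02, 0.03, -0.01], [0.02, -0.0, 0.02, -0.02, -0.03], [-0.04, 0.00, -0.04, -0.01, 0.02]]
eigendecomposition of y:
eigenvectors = [[0.32, 0.35, 0.57, 0.08, 0.35], [-0.06, -0.53, -0.11, 0.89, 0.79], [0.13, 0.62, -0.75, -0.39, -0.45], [0.48, -0.14, 0.2, 0.0, 0.24], [-0.8, 0.44, -0.25, -0.21, -0.04]]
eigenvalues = [0.05, -0.07, 0.0, -0.04, -0.02]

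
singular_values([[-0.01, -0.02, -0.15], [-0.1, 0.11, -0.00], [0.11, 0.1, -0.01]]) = [0.16, 0.15, 0.14]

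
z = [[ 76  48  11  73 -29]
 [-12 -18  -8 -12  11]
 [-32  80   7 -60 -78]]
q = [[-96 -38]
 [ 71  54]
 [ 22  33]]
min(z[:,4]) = -78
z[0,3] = 73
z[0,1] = 48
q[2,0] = 22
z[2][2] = 7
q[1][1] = 54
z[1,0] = -12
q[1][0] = 71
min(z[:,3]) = -60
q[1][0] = 71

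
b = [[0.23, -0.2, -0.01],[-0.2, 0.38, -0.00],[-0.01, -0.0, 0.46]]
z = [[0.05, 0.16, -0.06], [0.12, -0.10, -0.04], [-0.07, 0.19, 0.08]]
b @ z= [[-0.01, 0.05, -0.01], [0.04, -0.07, -0.00], [-0.03, 0.09, 0.04]]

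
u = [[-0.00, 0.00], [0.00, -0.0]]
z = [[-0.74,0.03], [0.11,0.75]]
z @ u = [[0.0,0.00], [0.00,0.00]]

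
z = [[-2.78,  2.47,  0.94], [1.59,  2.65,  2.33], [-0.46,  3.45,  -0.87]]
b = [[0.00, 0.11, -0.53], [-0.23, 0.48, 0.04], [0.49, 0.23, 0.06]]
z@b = [[-0.11, 1.1, 1.63],[0.53, 1.98, -0.60],[-1.22, 1.41, 0.33]]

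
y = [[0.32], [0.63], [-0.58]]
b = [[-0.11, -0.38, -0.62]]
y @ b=[[-0.04, -0.12, -0.20], [-0.07, -0.24, -0.39], [0.06, 0.22, 0.36]]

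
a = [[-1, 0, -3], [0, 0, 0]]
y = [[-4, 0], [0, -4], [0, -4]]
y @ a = [[4, 0, 12], [0, 0, 0], [0, 0, 0]]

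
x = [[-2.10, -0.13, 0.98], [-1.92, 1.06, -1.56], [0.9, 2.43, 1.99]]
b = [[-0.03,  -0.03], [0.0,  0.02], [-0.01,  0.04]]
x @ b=[[0.05, 0.1], [0.07, 0.02], [-0.05, 0.10]]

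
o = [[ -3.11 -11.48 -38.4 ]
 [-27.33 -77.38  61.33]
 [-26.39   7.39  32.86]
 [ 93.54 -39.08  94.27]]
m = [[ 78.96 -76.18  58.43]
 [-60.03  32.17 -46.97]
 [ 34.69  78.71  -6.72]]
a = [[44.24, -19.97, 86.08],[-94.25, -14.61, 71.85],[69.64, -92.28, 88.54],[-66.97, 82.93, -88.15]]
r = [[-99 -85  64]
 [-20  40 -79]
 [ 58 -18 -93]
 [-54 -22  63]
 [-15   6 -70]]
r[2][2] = -93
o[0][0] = -3.11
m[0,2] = 58.43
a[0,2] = 86.08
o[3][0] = 93.54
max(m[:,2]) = 58.43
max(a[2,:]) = 88.54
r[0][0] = -99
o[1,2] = 61.33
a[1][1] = -14.61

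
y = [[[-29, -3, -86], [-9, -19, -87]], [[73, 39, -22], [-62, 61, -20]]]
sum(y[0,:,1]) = -22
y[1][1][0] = -62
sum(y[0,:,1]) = -22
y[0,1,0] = -9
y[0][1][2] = -87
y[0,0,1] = -3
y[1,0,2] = -22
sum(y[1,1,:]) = -21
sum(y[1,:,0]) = 11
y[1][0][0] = 73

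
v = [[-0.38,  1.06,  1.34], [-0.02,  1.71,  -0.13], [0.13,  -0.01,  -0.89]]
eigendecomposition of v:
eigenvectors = [[-0.88, -0.99, 0.46], [0.02, -0.02, 0.89], [0.48, -0.17, 0.02]]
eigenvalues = [-1.13, -0.13, 1.7]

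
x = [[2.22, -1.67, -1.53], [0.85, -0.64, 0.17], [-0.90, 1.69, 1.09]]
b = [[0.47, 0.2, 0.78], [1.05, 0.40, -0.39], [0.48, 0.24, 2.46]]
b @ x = [[0.51,  0.41,  0.17],[3.02,  -2.67,  -1.96],[-0.94,  3.2,  1.99]]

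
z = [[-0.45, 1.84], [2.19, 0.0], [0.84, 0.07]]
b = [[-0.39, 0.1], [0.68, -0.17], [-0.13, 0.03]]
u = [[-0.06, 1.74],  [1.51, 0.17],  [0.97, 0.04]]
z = b + u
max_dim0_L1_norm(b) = 1.2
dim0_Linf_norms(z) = [2.19, 1.84]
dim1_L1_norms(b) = [0.49, 0.85, 0.16]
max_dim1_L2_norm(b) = 0.7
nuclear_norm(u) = 3.54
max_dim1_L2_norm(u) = 1.74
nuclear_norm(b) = 0.82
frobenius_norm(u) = 2.51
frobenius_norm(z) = 3.02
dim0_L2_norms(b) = [0.79, 0.2]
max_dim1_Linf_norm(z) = 2.19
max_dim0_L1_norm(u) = 2.54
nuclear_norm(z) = 4.21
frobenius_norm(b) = 0.82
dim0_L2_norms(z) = [2.39, 1.84]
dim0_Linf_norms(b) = [0.68, 0.17]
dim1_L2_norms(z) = [1.89, 2.19, 0.84]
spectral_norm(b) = 0.82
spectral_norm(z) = 2.44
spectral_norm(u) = 1.83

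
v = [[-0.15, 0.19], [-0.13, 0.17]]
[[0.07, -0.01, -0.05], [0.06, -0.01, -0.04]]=v @ [[-0.08, -0.05, 0.16], [0.31, -0.07, -0.14]]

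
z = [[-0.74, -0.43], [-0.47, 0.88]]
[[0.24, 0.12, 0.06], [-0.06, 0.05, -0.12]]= z@ [[-0.22, -0.15, 0.0], [-0.18, -0.02, -0.14]]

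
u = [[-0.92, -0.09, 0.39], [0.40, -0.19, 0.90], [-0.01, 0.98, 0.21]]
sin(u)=[[-0.83, -0.01, 0.28],[0.28, -0.19, 0.79],[0.05, 0.84, 0.15]]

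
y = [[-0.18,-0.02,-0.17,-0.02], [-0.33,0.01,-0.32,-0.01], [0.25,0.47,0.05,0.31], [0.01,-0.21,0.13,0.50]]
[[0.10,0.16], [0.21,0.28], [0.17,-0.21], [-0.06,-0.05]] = y @ [[-0.55, -0.13], [0.57, -0.28], [-0.09, -0.74], [0.15, -0.03]]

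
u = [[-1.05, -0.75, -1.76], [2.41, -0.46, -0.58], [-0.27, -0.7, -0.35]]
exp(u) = [[0.3, -0.03, -0.77], [1.18, 0.56, -1.51], [-0.59, -0.41, 1.24]]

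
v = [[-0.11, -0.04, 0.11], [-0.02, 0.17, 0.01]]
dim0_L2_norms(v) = [0.11, 0.17, 0.11]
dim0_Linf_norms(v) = [0.11, 0.17, 0.11]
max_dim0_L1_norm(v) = 0.21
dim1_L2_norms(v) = [0.16, 0.17]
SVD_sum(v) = [[-0.02, -0.09, 0.03], [0.03, 0.14, -0.04]] + [[-0.09, 0.05, 0.08], [-0.05, 0.03, 0.05]]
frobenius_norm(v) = 0.23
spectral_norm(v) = 0.18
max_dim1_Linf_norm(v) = 0.17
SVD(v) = [[-0.52, 0.85], [0.85, 0.52]] @ diag([0.17758303334167622, 0.15383194164141958]) @ [[0.23, 0.93, -0.27], [-0.68, 0.35, 0.64]]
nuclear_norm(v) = 0.33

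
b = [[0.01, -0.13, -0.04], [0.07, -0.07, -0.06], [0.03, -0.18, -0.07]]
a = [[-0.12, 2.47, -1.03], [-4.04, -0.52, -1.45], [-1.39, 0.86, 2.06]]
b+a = [[-0.11, 2.34, -1.07], [-3.97, -0.59, -1.51], [-1.36, 0.68, 1.99]]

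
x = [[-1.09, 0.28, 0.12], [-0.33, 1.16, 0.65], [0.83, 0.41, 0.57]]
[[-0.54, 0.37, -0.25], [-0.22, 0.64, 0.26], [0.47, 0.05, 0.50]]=x @ [[0.47, -0.22, 0.30], [-0.22, 0.43, 0.1], [0.30, 0.1, 0.37]]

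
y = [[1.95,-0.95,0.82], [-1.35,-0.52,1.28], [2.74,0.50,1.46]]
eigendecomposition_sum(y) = [[-0.33, -0.38, 0.24], [-0.87, -1.01, 0.64], [0.43, 0.5, -0.32]] + [[2.08, -0.45, 0.68], [0.48, -0.10, 0.15], [3.55, -0.77, 1.15]] + [[0.2, -0.12, -0.1], [-0.96, 0.59, 0.48], [-1.24, 0.77, 0.62]]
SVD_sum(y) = [[1.98,-0.01,0.75], [-0.75,0.0,-0.29], [2.88,-0.01,1.1]] + [[-0.14,-0.16,0.36], [-0.58,-0.66,1.52], [-0.06,-0.06,0.15]] + [[0.11, -0.78, -0.3],  [-0.02, 0.13, 0.05],  [-0.08, 0.57, 0.22]]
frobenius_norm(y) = 4.36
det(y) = -7.32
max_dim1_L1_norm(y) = 4.7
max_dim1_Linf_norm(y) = 2.74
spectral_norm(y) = 3.82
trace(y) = 2.89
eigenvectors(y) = [[0.32, 0.50, -0.12], [0.85, 0.11, 0.61], [-0.42, 0.86, 0.78]]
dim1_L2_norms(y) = [2.32, 1.93, 3.14]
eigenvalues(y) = [-1.65, 3.13, 1.41]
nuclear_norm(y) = 6.69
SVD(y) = [[-0.55,-0.23,-0.80], [0.21,-0.97,0.14], [-0.81,-0.09,0.59]] @ diag([3.8219464635005167, 1.8081024636630474, 1.0589573697895067]) @ [[-0.93, 0.0, -0.36], [0.33, 0.37, -0.87], [-0.13, 0.93, 0.35]]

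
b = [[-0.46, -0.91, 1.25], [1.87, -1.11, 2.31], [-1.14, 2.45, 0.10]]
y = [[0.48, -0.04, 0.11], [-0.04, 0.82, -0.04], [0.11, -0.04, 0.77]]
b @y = [[-0.05, -0.78, 0.95], [1.2, -1.08, 2.03], [-0.63, 2.05, -0.15]]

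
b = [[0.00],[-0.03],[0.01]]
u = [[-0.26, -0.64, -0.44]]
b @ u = [[0.0, 0.00, 0.00], [0.01, 0.02, 0.01], [-0.0, -0.01, -0.00]]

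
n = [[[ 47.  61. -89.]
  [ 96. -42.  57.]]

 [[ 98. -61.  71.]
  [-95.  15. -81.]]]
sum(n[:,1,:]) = -50.0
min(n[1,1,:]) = -95.0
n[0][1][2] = 57.0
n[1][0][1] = -61.0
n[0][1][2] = 57.0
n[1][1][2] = -81.0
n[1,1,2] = -81.0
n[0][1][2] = 57.0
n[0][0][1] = 61.0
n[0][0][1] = 61.0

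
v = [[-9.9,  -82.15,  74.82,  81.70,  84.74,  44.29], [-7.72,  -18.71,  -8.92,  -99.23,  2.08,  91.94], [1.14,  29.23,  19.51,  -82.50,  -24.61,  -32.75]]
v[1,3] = -99.23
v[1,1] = -18.71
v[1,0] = -7.72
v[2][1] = 29.23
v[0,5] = 44.29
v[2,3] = -82.5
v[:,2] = [74.82, -8.92, 19.51]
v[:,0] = [-9.9, -7.72, 1.14]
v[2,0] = 1.14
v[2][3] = -82.5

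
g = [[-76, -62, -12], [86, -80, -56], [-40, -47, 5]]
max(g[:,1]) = -47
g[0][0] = -76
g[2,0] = -40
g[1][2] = -56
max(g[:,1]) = -47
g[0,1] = -62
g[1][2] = -56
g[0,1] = -62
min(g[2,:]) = -47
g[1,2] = -56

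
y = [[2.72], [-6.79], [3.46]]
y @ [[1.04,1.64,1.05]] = [[2.83, 4.46, 2.86], [-7.06, -11.14, -7.13], [3.6, 5.67, 3.63]]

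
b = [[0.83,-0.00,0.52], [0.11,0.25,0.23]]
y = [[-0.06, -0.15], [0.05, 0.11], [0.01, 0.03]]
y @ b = [[-0.07, -0.04, -0.07], [0.05, 0.03, 0.05], [0.01, 0.01, 0.01]]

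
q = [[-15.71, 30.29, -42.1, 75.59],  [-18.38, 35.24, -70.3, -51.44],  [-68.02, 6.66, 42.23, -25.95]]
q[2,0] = -68.02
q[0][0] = -15.71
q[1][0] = -18.38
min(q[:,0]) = -68.02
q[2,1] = 6.66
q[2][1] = 6.66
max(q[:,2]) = 42.23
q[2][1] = 6.66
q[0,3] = 75.59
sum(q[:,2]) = -70.17000000000002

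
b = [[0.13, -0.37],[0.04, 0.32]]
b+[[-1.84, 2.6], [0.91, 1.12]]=[[-1.71,2.23], [0.95,1.44]]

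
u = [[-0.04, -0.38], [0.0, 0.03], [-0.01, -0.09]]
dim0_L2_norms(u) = [0.04, 0.39]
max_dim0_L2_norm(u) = 0.39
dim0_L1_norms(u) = [0.05, 0.5]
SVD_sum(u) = [[-0.04, -0.38], [0.00, 0.03], [-0.01, -0.09]] + [[-0.0, 0.00], [-0.00, 0.0], [-0.00, 0.0]]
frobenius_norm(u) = 0.39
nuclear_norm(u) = 0.40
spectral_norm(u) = 0.39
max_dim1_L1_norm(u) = 0.42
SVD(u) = [[-0.97, -0.04], [0.08, -0.98], [-0.23, -0.17]] @ diag([0.3938145208567903, 0.003181691741300256]) @ [[0.1, 0.99], [0.99, -0.10]]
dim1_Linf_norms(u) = [0.38, 0.03, 0.09]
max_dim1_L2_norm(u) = 0.38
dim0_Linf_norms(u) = [0.04, 0.38]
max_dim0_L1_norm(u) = 0.5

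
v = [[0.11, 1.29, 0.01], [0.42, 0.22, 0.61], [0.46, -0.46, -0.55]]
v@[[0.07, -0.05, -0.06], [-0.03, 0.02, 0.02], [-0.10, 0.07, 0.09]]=[[-0.03, 0.02, 0.02],[-0.04, 0.03, 0.03],[0.10, -0.07, -0.09]]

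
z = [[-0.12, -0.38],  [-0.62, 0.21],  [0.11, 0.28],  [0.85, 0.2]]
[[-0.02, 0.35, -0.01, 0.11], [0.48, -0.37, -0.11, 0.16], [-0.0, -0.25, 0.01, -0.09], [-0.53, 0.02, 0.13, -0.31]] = z @ [[-0.69, 0.26, 0.16, -0.32], [0.26, -1.01, -0.03, -0.19]]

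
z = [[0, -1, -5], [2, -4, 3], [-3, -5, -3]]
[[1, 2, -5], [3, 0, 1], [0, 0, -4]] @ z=[[19, 16, 16], [-3, -8, -18], [12, 20, 12]]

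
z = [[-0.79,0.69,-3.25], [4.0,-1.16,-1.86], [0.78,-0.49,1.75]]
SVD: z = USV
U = [[0.26,-0.82,0.50], [0.96,0.26,-0.07], [-0.07,0.5,0.86]]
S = [4.62, 3.88, 0.0]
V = [[0.78, -0.2, -0.6], [0.54, -0.29, 0.79], [0.33, 0.94, 0.12]]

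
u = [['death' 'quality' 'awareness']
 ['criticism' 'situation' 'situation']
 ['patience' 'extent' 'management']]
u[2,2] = 'management'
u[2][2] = 'management'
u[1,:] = ['criticism', 'situation', 'situation']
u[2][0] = 'patience'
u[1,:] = ['criticism', 'situation', 'situation']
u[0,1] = 'quality'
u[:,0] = ['death', 'criticism', 'patience']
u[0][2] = 'awareness'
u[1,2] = 'situation'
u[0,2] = 'awareness'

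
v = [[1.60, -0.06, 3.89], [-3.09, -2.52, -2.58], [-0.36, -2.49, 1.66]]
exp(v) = [[15.90, -16.7, 44.14], [-11.34, 11.96, -31.47], [9.01, -10.63, 27.17]]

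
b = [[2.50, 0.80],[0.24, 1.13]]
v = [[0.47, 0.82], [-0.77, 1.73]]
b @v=[[0.56, 3.43], [-0.76, 2.15]]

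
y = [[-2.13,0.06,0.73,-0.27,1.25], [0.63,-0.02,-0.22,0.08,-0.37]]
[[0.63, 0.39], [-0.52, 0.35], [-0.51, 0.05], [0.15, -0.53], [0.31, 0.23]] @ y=[[-1.1, 0.03, 0.37, -0.14, 0.64], [1.33, -0.04, -0.46, 0.17, -0.78], [1.12, -0.03, -0.38, 0.14, -0.66], [-0.65, 0.02, 0.23, -0.08, 0.38], [-0.52, 0.01, 0.18, -0.07, 0.30]]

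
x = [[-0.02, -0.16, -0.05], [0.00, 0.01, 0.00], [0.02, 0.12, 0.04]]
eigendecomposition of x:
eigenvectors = [[0.85+0.00j, (0.85-0j), -0.95+0.00j], [0j, 0.00-0.00j, (0.08+0j)], [(-0.51-0.17j), -0.51+0.17j, 0.32+0.00j]]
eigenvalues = [(0.01+0.01j), (0.01-0.01j), (0.01+0j)]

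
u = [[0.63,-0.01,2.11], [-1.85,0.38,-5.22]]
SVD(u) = [[-0.37, 0.93], [0.93, 0.37]] @ diag([5.969644320677134, 0.16657336103725257]) @ [[-0.33, 0.06, -0.94],  [-0.57, 0.78, 0.25]]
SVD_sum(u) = [[0.72,-0.13,2.07], [-1.82,0.33,-5.24]] + [[-0.09, 0.12, 0.04],[-0.03, 0.05, 0.02]]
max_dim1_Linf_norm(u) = 5.22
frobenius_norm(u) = 5.97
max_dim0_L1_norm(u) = 7.33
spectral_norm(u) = 5.97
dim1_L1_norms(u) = [2.75, 7.45]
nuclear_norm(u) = 6.14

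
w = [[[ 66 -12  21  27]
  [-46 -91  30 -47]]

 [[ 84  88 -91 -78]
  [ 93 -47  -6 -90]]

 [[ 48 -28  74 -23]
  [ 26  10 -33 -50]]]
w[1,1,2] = -6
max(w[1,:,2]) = -6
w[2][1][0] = 26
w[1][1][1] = -47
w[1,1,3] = -90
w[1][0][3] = -78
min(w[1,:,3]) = -90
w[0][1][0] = -46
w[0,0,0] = 66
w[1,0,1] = 88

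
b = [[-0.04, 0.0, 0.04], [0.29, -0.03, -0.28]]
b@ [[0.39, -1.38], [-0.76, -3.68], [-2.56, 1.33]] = [[-0.12, 0.11], [0.85, -0.66]]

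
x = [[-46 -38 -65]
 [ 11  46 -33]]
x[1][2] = -33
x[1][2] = -33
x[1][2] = -33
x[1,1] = 46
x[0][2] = -65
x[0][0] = -46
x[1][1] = 46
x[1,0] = 11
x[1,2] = -33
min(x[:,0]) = -46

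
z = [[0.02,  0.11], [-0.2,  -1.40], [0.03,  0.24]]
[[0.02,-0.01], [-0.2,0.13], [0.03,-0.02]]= z@[[0.18,0.06], [0.12,-0.10]]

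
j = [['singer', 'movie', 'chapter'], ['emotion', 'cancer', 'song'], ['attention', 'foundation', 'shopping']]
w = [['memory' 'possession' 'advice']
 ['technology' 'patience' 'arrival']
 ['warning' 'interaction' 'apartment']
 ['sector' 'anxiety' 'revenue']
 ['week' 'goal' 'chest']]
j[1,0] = 'emotion'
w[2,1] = 'interaction'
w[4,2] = 'chest'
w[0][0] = 'memory'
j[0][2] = 'chapter'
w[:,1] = ['possession', 'patience', 'interaction', 'anxiety', 'goal']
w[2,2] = 'apartment'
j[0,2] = 'chapter'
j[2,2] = 'shopping'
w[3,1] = 'anxiety'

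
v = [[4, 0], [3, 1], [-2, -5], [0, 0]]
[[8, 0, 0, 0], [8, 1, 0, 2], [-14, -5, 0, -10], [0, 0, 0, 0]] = v@[[2, 0, 0, 0], [2, 1, 0, 2]]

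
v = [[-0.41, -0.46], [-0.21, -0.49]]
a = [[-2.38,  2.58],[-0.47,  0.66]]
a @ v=[[0.43, -0.17], [0.05, -0.11]]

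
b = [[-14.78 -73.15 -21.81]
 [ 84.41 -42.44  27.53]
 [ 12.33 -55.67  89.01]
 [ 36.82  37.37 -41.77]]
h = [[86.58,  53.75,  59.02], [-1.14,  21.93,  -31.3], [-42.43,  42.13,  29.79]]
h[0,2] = 59.02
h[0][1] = 53.75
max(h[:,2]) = 59.02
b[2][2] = 89.01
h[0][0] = 86.58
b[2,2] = 89.01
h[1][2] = -31.3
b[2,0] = 12.33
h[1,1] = 21.93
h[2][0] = -42.43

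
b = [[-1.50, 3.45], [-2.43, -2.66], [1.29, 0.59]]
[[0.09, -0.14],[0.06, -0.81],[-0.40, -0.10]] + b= [[-1.41,  3.31], [-2.37,  -3.47], [0.89,  0.49]]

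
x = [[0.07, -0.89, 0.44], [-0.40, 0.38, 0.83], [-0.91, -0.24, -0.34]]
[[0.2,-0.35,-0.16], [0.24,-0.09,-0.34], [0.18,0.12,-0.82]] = x @ [[-0.25,-0.10,0.88],[-0.13,0.25,0.21],[0.23,-0.27,-0.08]]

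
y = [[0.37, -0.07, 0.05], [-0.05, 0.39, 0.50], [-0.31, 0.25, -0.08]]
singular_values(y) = [0.66, 0.51, 0.12]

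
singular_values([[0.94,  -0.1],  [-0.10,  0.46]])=[0.96, 0.44]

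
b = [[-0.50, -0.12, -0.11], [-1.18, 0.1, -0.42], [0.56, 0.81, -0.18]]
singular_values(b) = [1.47, 0.84, 0.0]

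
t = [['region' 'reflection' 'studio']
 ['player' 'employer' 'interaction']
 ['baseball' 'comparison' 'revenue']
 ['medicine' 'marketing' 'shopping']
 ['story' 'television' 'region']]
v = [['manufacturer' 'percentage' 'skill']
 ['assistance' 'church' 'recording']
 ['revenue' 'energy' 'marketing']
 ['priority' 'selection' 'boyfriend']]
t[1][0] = 'player'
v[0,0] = 'manufacturer'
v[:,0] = ['manufacturer', 'assistance', 'revenue', 'priority']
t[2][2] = 'revenue'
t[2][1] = 'comparison'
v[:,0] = ['manufacturer', 'assistance', 'revenue', 'priority']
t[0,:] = ['region', 'reflection', 'studio']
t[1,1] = 'employer'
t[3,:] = ['medicine', 'marketing', 'shopping']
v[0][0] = 'manufacturer'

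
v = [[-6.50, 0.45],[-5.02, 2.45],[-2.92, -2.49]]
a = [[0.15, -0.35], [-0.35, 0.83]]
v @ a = [[-1.13, 2.65], [-1.61, 3.79], [0.43, -1.04]]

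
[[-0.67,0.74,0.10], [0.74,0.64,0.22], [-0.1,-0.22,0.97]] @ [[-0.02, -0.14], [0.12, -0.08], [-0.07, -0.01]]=[[0.10, 0.03], [0.05, -0.16], [-0.09, 0.02]]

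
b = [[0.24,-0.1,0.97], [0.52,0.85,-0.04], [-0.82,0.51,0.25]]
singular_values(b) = [1.01, 1.0, 1.0]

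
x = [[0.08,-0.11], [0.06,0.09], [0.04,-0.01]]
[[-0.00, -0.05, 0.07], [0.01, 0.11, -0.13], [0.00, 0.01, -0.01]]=x @ [[0.05, 0.51, -0.63], [0.08, 0.86, -1.05]]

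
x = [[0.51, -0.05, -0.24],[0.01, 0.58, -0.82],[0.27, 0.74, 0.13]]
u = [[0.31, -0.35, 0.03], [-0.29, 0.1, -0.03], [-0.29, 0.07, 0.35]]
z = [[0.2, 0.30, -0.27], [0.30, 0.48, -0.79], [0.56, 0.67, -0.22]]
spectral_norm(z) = 1.32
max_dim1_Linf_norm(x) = 0.82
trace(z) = 0.46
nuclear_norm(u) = 1.09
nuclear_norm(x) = 2.31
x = u + z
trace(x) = 1.22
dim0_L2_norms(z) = [0.67, 0.88, 0.86]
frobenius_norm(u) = 0.73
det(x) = 0.39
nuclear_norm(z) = 1.80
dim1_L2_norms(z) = [0.45, 0.97, 0.9]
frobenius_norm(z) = 1.40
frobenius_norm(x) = 1.40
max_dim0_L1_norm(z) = 1.45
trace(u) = 0.76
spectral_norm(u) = 0.63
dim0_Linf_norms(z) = [0.56, 0.67, 0.79]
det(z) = -0.01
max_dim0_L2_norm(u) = 0.51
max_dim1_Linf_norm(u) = 0.35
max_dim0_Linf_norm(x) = 0.82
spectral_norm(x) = 1.11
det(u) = -0.03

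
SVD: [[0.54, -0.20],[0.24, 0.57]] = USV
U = [[0.27, 0.96], [0.96, -0.27]]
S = [0.62, 0.57]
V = [[0.61, 0.79], [0.79, -0.61]]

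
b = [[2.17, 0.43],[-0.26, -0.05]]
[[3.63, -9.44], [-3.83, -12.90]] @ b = [[10.33, 2.03], [-4.96, -1.00]]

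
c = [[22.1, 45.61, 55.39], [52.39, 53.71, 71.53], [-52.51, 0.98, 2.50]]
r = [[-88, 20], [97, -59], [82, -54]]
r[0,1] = 20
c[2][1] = 0.98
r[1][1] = -59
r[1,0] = 97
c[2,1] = 0.98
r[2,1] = -54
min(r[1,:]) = -59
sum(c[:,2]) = 129.42000000000002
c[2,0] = -52.51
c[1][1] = 53.71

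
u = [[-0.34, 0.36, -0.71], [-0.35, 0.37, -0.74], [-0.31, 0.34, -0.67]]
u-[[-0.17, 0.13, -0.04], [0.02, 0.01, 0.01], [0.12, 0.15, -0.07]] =[[-0.17, 0.23, -0.67], [-0.37, 0.36, -0.75], [-0.43, 0.19, -0.60]]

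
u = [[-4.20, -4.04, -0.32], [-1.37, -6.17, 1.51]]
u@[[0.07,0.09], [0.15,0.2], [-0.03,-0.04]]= [[-0.89, -1.17], [-1.07, -1.42]]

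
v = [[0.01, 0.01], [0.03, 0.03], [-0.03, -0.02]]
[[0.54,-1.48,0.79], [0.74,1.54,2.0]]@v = [[-0.06,-0.05], [-0.01,0.01]]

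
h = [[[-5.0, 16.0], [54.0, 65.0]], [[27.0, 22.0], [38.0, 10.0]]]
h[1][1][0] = 38.0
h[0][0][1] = 16.0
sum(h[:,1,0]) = 92.0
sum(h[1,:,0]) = 65.0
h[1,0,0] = 27.0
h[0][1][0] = 54.0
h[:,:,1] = [[16.0, 65.0], [22.0, 10.0]]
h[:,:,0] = [[-5.0, 54.0], [27.0, 38.0]]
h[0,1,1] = 65.0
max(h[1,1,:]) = 38.0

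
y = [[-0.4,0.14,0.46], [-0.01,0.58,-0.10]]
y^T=[[-0.40,-0.01], [0.14,0.58], [0.46,-0.1]]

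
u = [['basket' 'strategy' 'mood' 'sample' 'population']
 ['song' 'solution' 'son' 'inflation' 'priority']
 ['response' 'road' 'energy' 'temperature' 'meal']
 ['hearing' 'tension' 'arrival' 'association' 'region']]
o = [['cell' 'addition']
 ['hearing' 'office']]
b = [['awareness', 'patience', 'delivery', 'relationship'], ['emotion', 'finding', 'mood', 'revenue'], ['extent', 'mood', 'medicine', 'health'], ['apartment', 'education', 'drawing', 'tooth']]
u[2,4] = 'meal'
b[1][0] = 'emotion'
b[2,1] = 'mood'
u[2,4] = 'meal'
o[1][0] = 'hearing'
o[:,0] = ['cell', 'hearing']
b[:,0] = ['awareness', 'emotion', 'extent', 'apartment']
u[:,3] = ['sample', 'inflation', 'temperature', 'association']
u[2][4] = 'meal'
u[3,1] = 'tension'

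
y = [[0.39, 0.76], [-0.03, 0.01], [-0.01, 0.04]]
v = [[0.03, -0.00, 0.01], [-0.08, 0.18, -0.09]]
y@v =[[-0.05, 0.14, -0.06], [-0.0, 0.00, -0.00], [-0.00, 0.01, -0.00]]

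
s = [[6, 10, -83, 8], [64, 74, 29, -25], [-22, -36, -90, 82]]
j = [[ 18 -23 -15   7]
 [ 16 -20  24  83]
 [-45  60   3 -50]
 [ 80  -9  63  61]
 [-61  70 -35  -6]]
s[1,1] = 74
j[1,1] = -20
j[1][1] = -20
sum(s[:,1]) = 48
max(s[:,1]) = 74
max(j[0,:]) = 18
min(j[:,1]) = -23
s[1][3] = -25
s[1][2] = 29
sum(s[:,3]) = 65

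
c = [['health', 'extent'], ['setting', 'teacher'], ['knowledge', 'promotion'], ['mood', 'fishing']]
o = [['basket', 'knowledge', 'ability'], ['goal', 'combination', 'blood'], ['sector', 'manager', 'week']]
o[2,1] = 'manager'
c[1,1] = 'teacher'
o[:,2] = ['ability', 'blood', 'week']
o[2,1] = 'manager'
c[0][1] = 'extent'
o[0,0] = 'basket'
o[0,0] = 'basket'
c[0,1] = 'extent'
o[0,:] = ['basket', 'knowledge', 'ability']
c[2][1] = 'promotion'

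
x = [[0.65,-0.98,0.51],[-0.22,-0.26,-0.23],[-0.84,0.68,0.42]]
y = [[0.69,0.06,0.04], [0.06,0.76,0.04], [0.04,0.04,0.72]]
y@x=[[0.4,-0.66,0.35], [-0.16,-0.23,-0.13], [-0.59,0.44,0.31]]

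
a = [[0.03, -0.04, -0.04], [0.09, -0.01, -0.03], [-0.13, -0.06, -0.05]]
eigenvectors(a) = [[(-0.1-0.09j),(-0.1+0.09j),0.31+0.00j], [-0.71+0.00j,-0.71-0.00j,(0.01+0j)], [(0.69+0.03j),0.69-0.03j,0.95+0.00j]]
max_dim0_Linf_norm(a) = 0.13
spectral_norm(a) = 0.17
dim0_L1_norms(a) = [0.25, 0.11, 0.12]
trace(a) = -0.03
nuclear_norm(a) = 0.26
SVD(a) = [[-0.06, -0.70, 0.71], [-0.46, -0.61, -0.64], [0.88, -0.37, -0.28]] @ diag([0.16733183834747883, 0.09027670884174925, 0.007083199556362183]) @ [[-0.95, -0.27, -0.17], [-0.31, 0.62, 0.72], [0.09, -0.73, 0.68]]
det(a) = -0.00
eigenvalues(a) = [(0.03+0.01j), (0.03-0.01j), (-0.09+0j)]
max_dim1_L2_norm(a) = 0.15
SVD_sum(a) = [[0.01, 0.0, 0.0], [0.07, 0.02, 0.01], [-0.14, -0.04, -0.02]] + [[0.02, -0.04, -0.05], [0.02, -0.03, -0.04], [0.01, -0.02, -0.02]] + [[0.0, -0.0, 0.00], [-0.0, 0.0, -0.0], [-0.00, 0.00, -0.00]]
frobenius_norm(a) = 0.19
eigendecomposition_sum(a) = [[0.02-0.01j, -0.01+0.01j, -0.01+0.00j],[(0.05-0.11j), (-0+0.06j), -0.01+0.04j],[-0.05+0.11j, (0.01-0.05j), 0.02-0.03j]] + [[(0.02+0.01j), -0.01-0.01j, -0.01-0.00j], [0.05+0.11j, -0.00-0.06j, (-0.01-0.04j)], [-0.05-0.11j, 0.01+0.05j, 0.02+0.03j]] + [[(-0.01+0j),-0.02-0.00j,(-0.03-0j)], [(-0+0j),(-0-0j),-0.00-0.00j], [(-0.03+0j),-0.07-0.00j,(-0.08-0j)]]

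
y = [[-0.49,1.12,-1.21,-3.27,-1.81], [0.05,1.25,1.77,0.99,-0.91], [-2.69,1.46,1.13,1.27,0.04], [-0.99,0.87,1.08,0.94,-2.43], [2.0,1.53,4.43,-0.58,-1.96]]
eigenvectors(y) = [[-0.08-0.56j, -0.08+0.56j, 0.39+0.00j, 0.28+0.00j, (-0.44+0j)], [-0.19+0.03j, (-0.19-0.03j), (-0.35+0j), (-0.24+0j), -0.70+0.00j], [0.21-0.17j, (0.21+0.17j), (-0.69+0j), (-0.63+0j), 0.46+0.00j], [(-0.27-0.28j), -0.27+0.28j, (-0.09+0j), (0.26+0j), -0.31+0.00j], [(-0.65+0j), (-0.65-0j), (-0.49+0j), (-0.63+0j), 0.10+0.00j]]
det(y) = 87.45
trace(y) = 0.87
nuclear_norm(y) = 16.58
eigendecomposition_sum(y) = [[-0.78+1.17j, (0.75+0.02j), 1.24j, -0.91-0.14j, (-1-0.79j)], [(0.4+0.25j), -0.25j, (0.41-0.01j), -0.04+0.31j, (-0.26+0.34j)], [(-0.66-0.03j), (0.17+0.31j), -0.50+0.30j, -0.16-0.40j, (0.08-0.59j)], [(0.03+0.96j), 0.43-0.29j, 0.50+0.69j, (-0.56+0.29j), (-0.87-0.04j)], [(1.21+1.09j), 0.15-0.86j, 1.43+0.21j, (-0.31+1.02j), (-1.07+1.01j)]] + [[(-0.78-1.17j), 0.75-0.02j, 0.00-1.24j, (-0.91+0.14j), -1.00+0.79j], [0.40-0.25j, 0.00+0.25j, (0.41+0.01j), (-0.04-0.31j), -0.26-0.34j], [(-0.66+0.03j), 0.17-0.31j, (-0.5-0.3j), (-0.16+0.4j), (0.08+0.59j)], [0.03-0.96j, (0.43+0.29j), 0.50-0.69j, (-0.56-0.29j), -0.87+0.04j], [1.21-1.09j, 0.15+0.86j, (1.43-0.21j), (-0.31-1.02j), -1.07-1.01j]] + [[(1.74+0j), (-0.39-0j), (-1.03-0j), (-2.92+0j), (0.76-0j)], [-1.56-0.00j, 0.35+0.00j, 0.93+0.00j, (2.61-0j), (-0.68+0j)], [(-3.03-0j), (0.68+0j), 1.80+0.00j, (5.07-0j), -1.32+0.00j], [(-0.41-0j), 0.09+0.00j, 0.24+0.00j, (0.68-0j), (-0.18+0j)], [(-2.16-0j), (0.49+0j), 1.28+0.00j, (3.62-0j), -0.95+0.00j]] + [[(-0.78+0j), -0.36+0.00j, (-0.12+0j), 1.59-0.00j, (-0.49+0j)], [0.67-0.00j, 0.31-0.00j, 0.11-0.00j, -1.36+0.00j, (0.42-0j)], [(1.76-0j), 0.82-0.00j, (0.28-0j), (-3.6+0j), 1.11-0.00j], [(-0.72+0j), -0.34+0.00j, -0.11+0.00j, (1.47-0j), -0.45+0.00j], [(1.77-0j), 0.83-0.00j, 0.28-0.00j, -3.61+0.00j, (1.11-0j)]] + [[(0.1-0j),(0.37-0j),-0.06-0.00j,-0.12-0.00j,(-0.09-0j)], [(0.15-0j),(0.58-0j),(-0.09-0j),(-0.18-0j),-0.14-0.00j], [-0.10+0.00j,(-0.39+0j),(0.06+0j),(0.12+0j),(0.09+0j)], [(0.07-0j),0.26-0.00j,-0.04-0.00j,-0.08-0.00j,-0.06-0.00j], [-0.02+0.00j,(-0.09+0j),0.01+0.00j,(0.03+0j),0.02+0.00j]]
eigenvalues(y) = [(-2.91+2.51j), (-2.91-2.51j), (3.63+0j), (2.39+0j), (0.68+0j)]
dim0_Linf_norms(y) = [2.69, 1.53, 4.43, 3.27, 2.43]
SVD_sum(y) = [[-0.01,-0.02,-0.04,-0.0,0.02], [0.32,0.88,1.89,0.19,-1.07], [0.16,0.43,0.93,0.09,-0.53], [0.3,0.83,1.77,0.17,-1.0], [0.70,1.94,4.14,0.41,-2.35]] + [[1.22, 0.20, -0.72, -2.98, -1.26], [-0.27, -0.04, 0.16, 0.66, 0.28], [-0.75, -0.12, 0.44, 1.82, 0.77], [-0.15, -0.02, 0.09, 0.37, 0.16], [0.37, 0.06, -0.22, -0.9, -0.38]] + [[-1.67, 0.79, -0.51, -0.18, -0.78], [-0.20, 0.10, -0.06, -0.02, -0.09], [-1.86, 0.88, -0.57, -0.20, -0.87], [-1.36, 0.64, -0.42, -0.15, -0.63], [1.07, -0.51, 0.33, 0.12, 0.5]] + [[-0.06,0.1,0.09,-0.12,0.2], [0.02,-0.03,-0.03,0.04,-0.06], [-0.2,0.34,0.3,-0.41,0.67], [0.28,-0.48,-0.41,0.58,-0.94], [-0.08,0.14,0.12,-0.17,0.28]] + [[0.03,  0.05,  -0.03,  0.02,  0.01], [0.19,  0.35,  -0.19,  0.13,  0.04], [-0.04,  -0.07,  0.04,  -0.03,  -0.01], [-0.05,  -0.09,  0.05,  -0.03,  -0.01], [-0.05,  -0.1,  0.05,  -0.04,  -0.01]]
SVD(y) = [[-0.01, 0.81, 0.55, 0.16, -0.13], [0.38, -0.18, 0.07, -0.05, -0.90], [0.19, -0.49, 0.61, 0.56, 0.19], [0.36, -0.1, 0.45, -0.78, 0.25], [0.83, 0.24, -0.35, 0.23, 0.26]] @ diag([6.243111431280723, 4.372961368035676, 3.7925646986756623, 1.6703447561054006, 0.5056381437251993]) @ [[0.13, 0.37, 0.80, 0.08, -0.45], [0.35, 0.06, -0.2, -0.84, -0.35], [-0.8, 0.38, -0.25, -0.09, -0.38], [-0.21, 0.37, 0.32, -0.44, 0.72], [-0.41, -0.76, 0.41, -0.28, -0.08]]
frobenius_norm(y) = 8.69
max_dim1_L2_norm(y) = 5.49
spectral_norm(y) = 6.24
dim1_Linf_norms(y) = [3.27, 1.77, 2.69, 2.43, 4.43]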